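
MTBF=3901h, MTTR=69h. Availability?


Availability = MTBF / (MTBF + MTTR)
Availability = 3901 / (3901 + 69)
Availability = 3901 / 3970
Availability = 98.262%

98.262%


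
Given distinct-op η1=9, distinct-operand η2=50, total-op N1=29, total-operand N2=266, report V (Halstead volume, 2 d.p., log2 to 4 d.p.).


Formula: V = N * log2(η), where N = N1 + N2 and η = η1 + η2
η = 9 + 50 = 59
N = 29 + 266 = 295
log2(59) ≈ 5.8826
V = 295 * 5.8826 = 1735.37

1735.37


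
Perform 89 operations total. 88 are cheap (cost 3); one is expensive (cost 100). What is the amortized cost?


Formula: Amortized cost = Total cost / Operations
Total cost = (88 * 3) + (1 * 100)
Total cost = 264 + 100 = 364
Amortized = 364 / 89 = 4.0899

4.0899


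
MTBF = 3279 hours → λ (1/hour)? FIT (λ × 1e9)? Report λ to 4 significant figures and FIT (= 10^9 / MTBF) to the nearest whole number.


Formula: λ = 1 / MTBF; FIT = λ × 1e9 = 1e9 / MTBF
λ = 1 / 3279 ≈ 3.050e-04 failures/hour
FIT = 1e9 / 3279 ≈ 304971 failures per 1e9 hours (nearest whole number)

λ = 3.050e-04 /h, FIT = 304971


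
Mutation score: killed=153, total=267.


Mutation score = killed / total * 100
Mutation score = 153 / 267 * 100
Mutation score = 57.3%

57.3%


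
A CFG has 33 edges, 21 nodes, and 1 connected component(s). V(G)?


Formula: V(G) = E - N + 2P
V(G) = 33 - 21 + 2*1
V(G) = 12 + 2
V(G) = 14

14


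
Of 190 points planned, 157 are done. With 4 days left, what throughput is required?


Formula: Required rate = Remaining points / Days left
Remaining = 190 - 157 = 33 points
Required rate = 33 / 4 = 8.25 points/day

8.25 points/day


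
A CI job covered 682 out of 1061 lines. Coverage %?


Coverage = covered / total * 100
Coverage = 682 / 1061 * 100
Coverage = 64.28%

64.28%


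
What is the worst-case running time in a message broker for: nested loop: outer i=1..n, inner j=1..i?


Reasoning: triangle: n(n+1)/2 ~ n^2/2
Complexity: O(n^2)

O(n^2)


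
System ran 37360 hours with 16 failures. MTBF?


Formula: MTBF = Total operating time / Number of failures
MTBF = 37360 / 16
MTBF = 2335.0 hours

2335.0 hours


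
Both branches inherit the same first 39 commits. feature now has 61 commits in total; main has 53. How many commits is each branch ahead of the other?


Common ancestor: commit #39
feature commits after divergence: 61 - 39 = 22
main commits after divergence: 53 - 39 = 14
feature is 22 commits ahead of main
main is 14 commits ahead of feature

feature ahead: 22, main ahead: 14


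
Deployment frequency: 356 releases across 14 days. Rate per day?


Formula: deployments per day = releases / days
= 356 / 14
= 25.429 deploys/day
(equivalently, 178.0 deploys/week)

25.429 deploys/day


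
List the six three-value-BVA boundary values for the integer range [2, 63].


Range: [2, 63]
Boundaries: just below min, min, min+1, max-1, max, just above max
Values: [1, 2, 3, 62, 63, 64]

[1, 2, 3, 62, 63, 64]


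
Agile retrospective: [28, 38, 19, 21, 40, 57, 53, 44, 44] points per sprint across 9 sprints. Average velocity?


Formula: Avg velocity = Total points / Number of sprints
Points: [28, 38, 19, 21, 40, 57, 53, 44, 44]
Sum = 28 + 38 + 19 + 21 + 40 + 57 + 53 + 44 + 44 = 344
Avg velocity = 344 / 9 = 38.22 points/sprint

38.22 points/sprint


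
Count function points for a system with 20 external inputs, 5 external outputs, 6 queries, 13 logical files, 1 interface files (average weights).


UFP = EI*4 + EO*5 + EQ*4 + ILF*10 + EIF*7
UFP = 20*4 + 5*5 + 6*4 + 13*10 + 1*7
UFP = 80 + 25 + 24 + 130 + 7
UFP = 266

266


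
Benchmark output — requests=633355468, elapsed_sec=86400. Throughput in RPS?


Formula: throughput = requests / seconds
throughput = 633355468 / 86400
throughput = 7330.5 requests/second

7330.5 requests/second


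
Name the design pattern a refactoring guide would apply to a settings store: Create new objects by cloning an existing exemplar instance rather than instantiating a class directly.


This matches the Prototype pattern

Prototype


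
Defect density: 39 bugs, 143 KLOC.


Defect density = defects / KLOC
Defect density = 39 / 143
Defect density = 0.273 defects/KLOC

0.273 defects/KLOC


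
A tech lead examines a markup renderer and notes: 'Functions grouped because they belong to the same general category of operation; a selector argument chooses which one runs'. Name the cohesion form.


Reasoning: Grouped by category of activity, not by data or sequence
Type: Logical cohesion

Logical cohesion


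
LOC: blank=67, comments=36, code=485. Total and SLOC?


Total LOC = blank + comment + code
Total LOC = 67 + 36 + 485 = 588
SLOC (source only) = code = 485

Total LOC: 588, SLOC: 485


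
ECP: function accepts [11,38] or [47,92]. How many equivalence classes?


Valid ranges: [11,38] and [47,92]
Class 1: x < 11 — invalid
Class 2: 11 ≤ x ≤ 38 — valid
Class 3: 38 < x < 47 — invalid (gap between ranges)
Class 4: 47 ≤ x ≤ 92 — valid
Class 5: x > 92 — invalid
Total equivalence classes: 5

5 equivalence classes


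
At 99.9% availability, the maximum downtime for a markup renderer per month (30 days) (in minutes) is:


Formula: allowed downtime = period * (100 - SLA) / 100
Period (month (30 days)) = 43200 minutes
Unavailability fraction = (100 - 99.9) / 100
Allowed downtime = 43200 * (100 - 99.9) / 100
Allowed downtime = 43.2 minutes

43.2 minutes


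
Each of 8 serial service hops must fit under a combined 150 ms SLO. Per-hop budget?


Formula: per_stage = total_budget / stages
per_stage = 150 / 8
per_stage = 18.75 ms

18.75 ms


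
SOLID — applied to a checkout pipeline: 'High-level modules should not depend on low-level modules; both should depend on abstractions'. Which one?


This describes the Dependency Inversion Principle (DIP)

Dependency Inversion Principle (DIP)


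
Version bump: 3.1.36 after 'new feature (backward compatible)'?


Current: 3.1.36
Change category: 'new feature (backward compatible)' → minor bump
SemVer rule: minor bump → increment MINOR, reset PATCH to 0 (MAJOR unchanged)
New: 3.2.0

3.2.0


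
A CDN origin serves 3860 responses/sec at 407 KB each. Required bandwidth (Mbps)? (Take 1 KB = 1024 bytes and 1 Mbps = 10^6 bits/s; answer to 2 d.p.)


Formula: Mbps = payload_bytes * RPS * 8 / 1e6
Payload per request = 407 KB = 407 * 1024 = 416768 bytes
Total bytes/sec = 416768 * 3860 = 1608724480
Total bits/sec = 1608724480 * 8 = 12869795840
Mbps = 12869795840 / 1e6 = 12869.8

12869.8 Mbps


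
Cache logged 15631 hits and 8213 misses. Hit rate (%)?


Formula: hit rate = hits / (hits + misses) * 100
hit rate = 15631 / (15631 + 8213) * 100
hit rate = 15631 / 23844 * 100
hit rate = 65.56%

65.56%


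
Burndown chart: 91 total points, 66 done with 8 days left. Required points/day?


Formula: Required rate = Remaining points / Days left
Remaining = 91 - 66 = 25 points
Required rate = 25 / 8 = 3.13 points/day

3.13 points/day


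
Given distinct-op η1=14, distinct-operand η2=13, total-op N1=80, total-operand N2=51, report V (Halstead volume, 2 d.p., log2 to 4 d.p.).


Formula: V = N * log2(η), where N = N1 + N2 and η = η1 + η2
η = 14 + 13 = 27
N = 80 + 51 = 131
log2(27) ≈ 4.7549
V = 131 * 4.7549 = 622.89

622.89


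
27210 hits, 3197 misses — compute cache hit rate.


Formula: hit rate = hits / (hits + misses) * 100
hit rate = 27210 / (27210 + 3197) * 100
hit rate = 27210 / 30407 * 100
hit rate = 89.49%

89.49%


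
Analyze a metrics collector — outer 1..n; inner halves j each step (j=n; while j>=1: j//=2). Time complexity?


Reasoning: n times log n
Complexity: O(n log n)

O(n log n)


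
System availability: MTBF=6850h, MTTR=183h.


Availability = MTBF / (MTBF + MTTR)
Availability = 6850 / (6850 + 183)
Availability = 6850 / 7033
Availability = 97.398%

97.398%


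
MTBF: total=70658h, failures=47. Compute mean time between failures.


Formula: MTBF = Total operating time / Number of failures
MTBF = 70658 / 47
MTBF = 1503.36 hours

1503.36 hours


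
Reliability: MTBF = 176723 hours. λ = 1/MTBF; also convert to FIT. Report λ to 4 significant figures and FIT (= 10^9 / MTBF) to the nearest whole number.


Formula: λ = 1 / MTBF; FIT = λ × 1e9 = 1e9 / MTBF
λ = 1 / 176723 ≈ 5.659e-06 failures/hour
FIT = 1e9 / 176723 ≈ 5659 failures per 1e9 hours (nearest whole number)

λ = 5.659e-06 /h, FIT = 5659


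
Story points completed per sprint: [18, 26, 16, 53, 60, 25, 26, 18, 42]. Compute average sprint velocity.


Formula: Avg velocity = Total points / Number of sprints
Points: [18, 26, 16, 53, 60, 25, 26, 18, 42]
Sum = 18 + 26 + 16 + 53 + 60 + 25 + 26 + 18 + 42 = 284
Avg velocity = 284 / 9 = 31.56 points/sprint

31.56 points/sprint


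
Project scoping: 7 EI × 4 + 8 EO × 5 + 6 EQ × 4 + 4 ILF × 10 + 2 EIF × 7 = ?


UFP = EI*4 + EO*5 + EQ*4 + ILF*10 + EIF*7
UFP = 7*4 + 8*5 + 6*4 + 4*10 + 2*7
UFP = 28 + 40 + 24 + 40 + 14
UFP = 146

146


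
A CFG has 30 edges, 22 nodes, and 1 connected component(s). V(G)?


Formula: V(G) = E - N + 2P
V(G) = 30 - 22 + 2*1
V(G) = 8 + 2
V(G) = 10

10


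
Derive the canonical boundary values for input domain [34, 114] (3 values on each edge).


Range: [34, 114]
Boundaries: just below min, min, min+1, max-1, max, just above max
Values: [33, 34, 35, 113, 114, 115]

[33, 34, 35, 113, 114, 115]


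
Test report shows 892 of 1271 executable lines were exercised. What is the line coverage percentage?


Coverage = covered / total * 100
Coverage = 892 / 1271 * 100
Coverage = 70.18%

70.18%


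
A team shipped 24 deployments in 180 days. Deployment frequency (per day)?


Formula: deployments per day = releases / days
= 24 / 180
= 0.133 deploys/day
(equivalently, 0.93 deploys/week)

0.133 deploys/day


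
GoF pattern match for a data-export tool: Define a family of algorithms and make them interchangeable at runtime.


This matches the Strategy pattern

Strategy


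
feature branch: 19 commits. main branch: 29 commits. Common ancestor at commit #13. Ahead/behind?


Common ancestor: commit #13
feature commits after divergence: 19 - 13 = 6
main commits after divergence: 29 - 13 = 16
feature is 6 commits ahead of main
main is 16 commits ahead of feature

feature ahead: 6, main ahead: 16


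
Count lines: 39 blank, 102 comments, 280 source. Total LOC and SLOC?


Total LOC = blank + comment + code
Total LOC = 39 + 102 + 280 = 421
SLOC (source only) = code = 280

Total LOC: 421, SLOC: 280


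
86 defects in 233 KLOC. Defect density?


Defect density = defects / KLOC
Defect density = 86 / 233
Defect density = 0.369 defects/KLOC

0.369 defects/KLOC


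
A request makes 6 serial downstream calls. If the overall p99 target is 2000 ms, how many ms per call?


Formula: per_stage = total_budget / stages
per_stage = 2000 / 6
per_stage = 333.33 ms

333.33 ms


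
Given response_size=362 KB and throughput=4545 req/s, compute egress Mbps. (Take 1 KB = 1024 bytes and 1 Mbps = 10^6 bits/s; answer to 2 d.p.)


Formula: Mbps = payload_bytes * RPS * 8 / 1e6
Payload per request = 362 KB = 362 * 1024 = 370688 bytes
Total bytes/sec = 370688 * 4545 = 1684776960
Total bits/sec = 1684776960 * 8 = 13478215680
Mbps = 13478215680 / 1e6 = 13478.22

13478.22 Mbps


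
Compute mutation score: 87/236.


Mutation score = killed / total * 100
Mutation score = 87 / 236 * 100
Mutation score = 36.86%

36.86%


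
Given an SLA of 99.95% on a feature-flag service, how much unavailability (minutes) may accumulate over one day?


Formula: allowed downtime = period * (100 - SLA) / 100
Period (day) = 1440 minutes
Unavailability fraction = (100 - 99.95) / 100
Allowed downtime = 1440 * (100 - 99.95) / 100
Allowed downtime = 0.72 minutes

0.72 minutes


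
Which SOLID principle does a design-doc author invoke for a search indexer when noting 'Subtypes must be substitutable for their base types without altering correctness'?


This describes the Liskov Substitution Principle (LSP)

Liskov Substitution Principle (LSP)


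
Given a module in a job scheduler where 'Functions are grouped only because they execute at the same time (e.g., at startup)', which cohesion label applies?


Reasoning: Related by timing only
Type: Temporal cohesion

Temporal cohesion


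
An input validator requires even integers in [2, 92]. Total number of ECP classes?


Constraint: even integers in [2, 92]
Class 1: x < 2 — out-of-range invalid
Class 2: x in [2,92] but odd — wrong type invalid
Class 3: x in [2,92] and even — valid
Class 4: x > 92 — out-of-range invalid
Total equivalence classes: 4

4 equivalence classes


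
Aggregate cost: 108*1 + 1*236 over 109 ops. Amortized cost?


Formula: Amortized cost = Total cost / Operations
Total cost = (108 * 1) + (1 * 236)
Total cost = 108 + 236 = 344
Amortized = 344 / 109 = 3.156

3.156


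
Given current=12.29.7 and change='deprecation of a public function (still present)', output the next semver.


Current: 12.29.7
Change category: 'deprecation of a public function (still present)' → minor bump
SemVer rule: minor bump → increment MINOR, reset PATCH to 0 (MAJOR unchanged)
New: 12.30.0

12.30.0


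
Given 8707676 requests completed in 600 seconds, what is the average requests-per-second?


Formula: throughput = requests / seconds
throughput = 8707676 / 600
throughput = 14512.79 requests/second

14512.79 requests/second


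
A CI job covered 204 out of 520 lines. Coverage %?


Coverage = covered / total * 100
Coverage = 204 / 520 * 100
Coverage = 39.23%

39.23%


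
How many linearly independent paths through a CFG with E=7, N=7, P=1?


Formula: V(G) = E - N + 2P
V(G) = 7 - 7 + 2*1
V(G) = 0 + 2
V(G) = 2

2


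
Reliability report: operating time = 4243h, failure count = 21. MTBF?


Formula: MTBF = Total operating time / Number of failures
MTBF = 4243 / 21
MTBF = 202.05 hours

202.05 hours


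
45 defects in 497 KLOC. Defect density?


Defect density = defects / KLOC
Defect density = 45 / 497
Defect density = 0.091 defects/KLOC

0.091 defects/KLOC


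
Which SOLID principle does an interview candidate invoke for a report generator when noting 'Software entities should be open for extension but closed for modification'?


This describes the Open/Closed Principle (OCP)

Open/Closed Principle (OCP)


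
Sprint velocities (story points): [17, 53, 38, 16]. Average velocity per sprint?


Formula: Avg velocity = Total points / Number of sprints
Points: [17, 53, 38, 16]
Sum = 17 + 53 + 38 + 16 = 124
Avg velocity = 124 / 4 = 31.0 points/sprint

31.0 points/sprint


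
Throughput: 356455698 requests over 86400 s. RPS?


Formula: throughput = requests / seconds
throughput = 356455698 / 86400
throughput = 4125.64 requests/second

4125.64 requests/second


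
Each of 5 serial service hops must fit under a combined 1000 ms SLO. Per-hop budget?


Formula: per_stage = total_budget / stages
per_stage = 1000 / 5
per_stage = 200.0 ms

200.0 ms


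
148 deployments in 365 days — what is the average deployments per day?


Formula: deployments per day = releases / days
= 148 / 365
= 0.405 deploys/day
(equivalently, 2.84 deploys/week)

0.405 deploys/day


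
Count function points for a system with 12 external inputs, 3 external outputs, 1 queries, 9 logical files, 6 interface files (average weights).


UFP = EI*4 + EO*5 + EQ*4 + ILF*10 + EIF*7
UFP = 12*4 + 3*5 + 1*4 + 9*10 + 6*7
UFP = 48 + 15 + 4 + 90 + 42
UFP = 199

199


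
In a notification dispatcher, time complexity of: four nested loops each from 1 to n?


Reasoning: four levels of nesting
Complexity: O(n^4)

O(n^4)


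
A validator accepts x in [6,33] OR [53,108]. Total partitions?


Valid ranges: [6,33] and [53,108]
Class 1: x < 6 — invalid
Class 2: 6 ≤ x ≤ 33 — valid
Class 3: 33 < x < 53 — invalid (gap between ranges)
Class 4: 53 ≤ x ≤ 108 — valid
Class 5: x > 108 — invalid
Total equivalence classes: 5

5 equivalence classes


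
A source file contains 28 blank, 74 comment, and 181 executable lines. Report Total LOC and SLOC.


Total LOC = blank + comment + code
Total LOC = 28 + 74 + 181 = 283
SLOC (source only) = code = 181

Total LOC: 283, SLOC: 181


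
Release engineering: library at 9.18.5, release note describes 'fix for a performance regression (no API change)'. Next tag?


Current: 9.18.5
Change category: 'fix for a performance regression (no API change)' → patch bump
SemVer rule: patch bump → increment PATCH (MAJOR and MINOR unchanged)
New: 9.18.6

9.18.6


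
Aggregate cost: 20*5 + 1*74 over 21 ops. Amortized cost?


Formula: Amortized cost = Total cost / Operations
Total cost = (20 * 5) + (1 * 74)
Total cost = 100 + 74 = 174
Amortized = 174 / 21 = 8.2857

8.2857


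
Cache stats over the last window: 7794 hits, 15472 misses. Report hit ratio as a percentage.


Formula: hit rate = hits / (hits + misses) * 100
hit rate = 7794 / (7794 + 15472) * 100
hit rate = 7794 / 23266 * 100
hit rate = 33.5%

33.5%


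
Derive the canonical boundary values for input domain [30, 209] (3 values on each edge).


Range: [30, 209]
Boundaries: just below min, min, min+1, max-1, max, just above max
Values: [29, 30, 31, 208, 209, 210]

[29, 30, 31, 208, 209, 210]


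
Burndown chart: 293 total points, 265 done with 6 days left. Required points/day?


Formula: Required rate = Remaining points / Days left
Remaining = 293 - 265 = 28 points
Required rate = 28 / 6 = 4.67 points/day

4.67 points/day


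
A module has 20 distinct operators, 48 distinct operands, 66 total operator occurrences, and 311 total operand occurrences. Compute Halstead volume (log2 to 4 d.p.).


Formula: V = N * log2(η), where N = N1 + N2 and η = η1 + η2
η = 20 + 48 = 68
N = 66 + 311 = 377
log2(68) ≈ 6.0875
V = 377 * 6.0875 = 2294.99

2294.99


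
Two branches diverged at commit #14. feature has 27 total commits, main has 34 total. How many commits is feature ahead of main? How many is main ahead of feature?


Common ancestor: commit #14
feature commits after divergence: 27 - 14 = 13
main commits after divergence: 34 - 14 = 20
feature is 13 commits ahead of main
main is 20 commits ahead of feature

feature ahead: 13, main ahead: 20


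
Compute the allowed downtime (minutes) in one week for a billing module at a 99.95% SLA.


Formula: allowed downtime = period * (100 - SLA) / 100
Period (week) = 10080 minutes
Unavailability fraction = (100 - 99.95) / 100
Allowed downtime = 10080 * (100 - 99.95) / 100
Allowed downtime = 5.04 minutes

5.04 minutes


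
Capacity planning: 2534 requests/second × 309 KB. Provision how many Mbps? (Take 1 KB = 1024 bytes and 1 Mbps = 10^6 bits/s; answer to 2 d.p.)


Formula: Mbps = payload_bytes * RPS * 8 / 1e6
Payload per request = 309 KB = 309 * 1024 = 316416 bytes
Total bytes/sec = 316416 * 2534 = 801798144
Total bits/sec = 801798144 * 8 = 6414385152
Mbps = 6414385152 / 1e6 = 6414.39

6414.39 Mbps


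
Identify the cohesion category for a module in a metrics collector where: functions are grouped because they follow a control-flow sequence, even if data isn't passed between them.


Reasoning: Grouped by order of execution within a routine, not by data flow
Type: Procedural cohesion

Procedural cohesion


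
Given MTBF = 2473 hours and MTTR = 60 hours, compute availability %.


Availability = MTBF / (MTBF + MTTR)
Availability = 2473 / (2473 + 60)
Availability = 2473 / 2533
Availability = 97.6313%

97.6313%


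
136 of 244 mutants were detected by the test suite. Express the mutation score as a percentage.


Mutation score = killed / total * 100
Mutation score = 136 / 244 * 100
Mutation score = 55.74%

55.74%


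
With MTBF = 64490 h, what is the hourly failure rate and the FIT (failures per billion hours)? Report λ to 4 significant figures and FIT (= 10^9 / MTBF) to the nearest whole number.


Formula: λ = 1 / MTBF; FIT = λ × 1e9 = 1e9 / MTBF
λ = 1 / 64490 ≈ 1.551e-05 failures/hour
FIT = 1e9 / 64490 ≈ 15506 failures per 1e9 hours (nearest whole number)

λ = 1.551e-05 /h, FIT = 15506


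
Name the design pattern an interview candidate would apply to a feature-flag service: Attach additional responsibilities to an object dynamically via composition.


This matches the Decorator pattern

Decorator


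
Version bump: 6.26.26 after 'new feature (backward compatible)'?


Current: 6.26.26
Change category: 'new feature (backward compatible)' → minor bump
SemVer rule: minor bump → increment MINOR, reset PATCH to 0 (MAJOR unchanged)
New: 6.27.0

6.27.0


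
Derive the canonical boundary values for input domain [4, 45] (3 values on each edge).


Range: [4, 45]
Boundaries: just below min, min, min+1, max-1, max, just above max
Values: [3, 4, 5, 44, 45, 46]

[3, 4, 5, 44, 45, 46]


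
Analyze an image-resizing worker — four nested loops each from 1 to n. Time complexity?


Reasoning: four levels of nesting
Complexity: O(n^4)

O(n^4)


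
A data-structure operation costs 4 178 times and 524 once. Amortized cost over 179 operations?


Formula: Amortized cost = Total cost / Operations
Total cost = (178 * 4) + (1 * 524)
Total cost = 712 + 524 = 1236
Amortized = 1236 / 179 = 6.905

6.905


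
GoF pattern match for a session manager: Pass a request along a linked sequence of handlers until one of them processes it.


This matches the Chain of Responsibility pattern

Chain of Responsibility


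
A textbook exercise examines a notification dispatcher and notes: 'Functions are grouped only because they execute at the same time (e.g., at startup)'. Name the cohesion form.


Reasoning: Related by timing only
Type: Temporal cohesion

Temporal cohesion


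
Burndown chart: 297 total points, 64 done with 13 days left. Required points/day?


Formula: Required rate = Remaining points / Days left
Remaining = 297 - 64 = 233 points
Required rate = 233 / 13 = 17.92 points/day

17.92 points/day


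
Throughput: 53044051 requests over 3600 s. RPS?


Formula: throughput = requests / seconds
throughput = 53044051 / 3600
throughput = 14734.46 requests/second

14734.46 requests/second


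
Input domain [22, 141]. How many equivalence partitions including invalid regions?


Valid range: [22, 141]
Class 1: x < 22 — invalid
Class 2: 22 ≤ x ≤ 141 — valid
Class 3: x > 141 — invalid
Total equivalence classes: 3

3 equivalence classes


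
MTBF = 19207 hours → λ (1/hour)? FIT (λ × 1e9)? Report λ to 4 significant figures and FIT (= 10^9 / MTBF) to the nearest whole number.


Formula: λ = 1 / MTBF; FIT = λ × 1e9 = 1e9 / MTBF
λ = 1 / 19207 ≈ 5.206e-05 failures/hour
FIT = 1e9 / 19207 ≈ 52064 failures per 1e9 hours (nearest whole number)

λ = 5.206e-05 /h, FIT = 52064


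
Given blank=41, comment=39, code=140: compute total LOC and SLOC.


Total LOC = blank + comment + code
Total LOC = 41 + 39 + 140 = 220
SLOC (source only) = code = 140

Total LOC: 220, SLOC: 140


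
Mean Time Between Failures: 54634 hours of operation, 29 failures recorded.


Formula: MTBF = Total operating time / Number of failures
MTBF = 54634 / 29
MTBF = 1883.93 hours

1883.93 hours


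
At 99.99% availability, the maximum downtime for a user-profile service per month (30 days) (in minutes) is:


Formula: allowed downtime = period * (100 - SLA) / 100
Period (month (30 days)) = 43200 minutes
Unavailability fraction = (100 - 99.99) / 100
Allowed downtime = 43200 * (100 - 99.99) / 100
Allowed downtime = 4.32 minutes

4.32 minutes


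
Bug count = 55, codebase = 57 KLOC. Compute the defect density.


Defect density = defects / KLOC
Defect density = 55 / 57
Defect density = 0.965 defects/KLOC

0.965 defects/KLOC


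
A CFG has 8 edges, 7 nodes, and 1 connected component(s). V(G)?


Formula: V(G) = E - N + 2P
V(G) = 8 - 7 + 2*1
V(G) = 1 + 2
V(G) = 3

3


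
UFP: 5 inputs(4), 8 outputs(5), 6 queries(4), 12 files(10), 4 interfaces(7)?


UFP = EI*4 + EO*5 + EQ*4 + ILF*10 + EIF*7
UFP = 5*4 + 8*5 + 6*4 + 12*10 + 4*7
UFP = 20 + 40 + 24 + 120 + 28
UFP = 232

232


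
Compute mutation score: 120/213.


Mutation score = killed / total * 100
Mutation score = 120 / 213 * 100
Mutation score = 56.34%

56.34%


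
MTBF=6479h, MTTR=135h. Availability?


Availability = MTBF / (MTBF + MTTR)
Availability = 6479 / (6479 + 135)
Availability = 6479 / 6614
Availability = 97.9589%

97.9589%


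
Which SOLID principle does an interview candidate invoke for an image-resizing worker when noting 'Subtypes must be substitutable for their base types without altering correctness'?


This describes the Liskov Substitution Principle (LSP)

Liskov Substitution Principle (LSP)


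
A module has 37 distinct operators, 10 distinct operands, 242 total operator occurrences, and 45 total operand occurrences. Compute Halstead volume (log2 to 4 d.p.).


Formula: V = N * log2(η), where N = N1 + N2 and η = η1 + η2
η = 37 + 10 = 47
N = 242 + 45 = 287
log2(47) ≈ 5.5546
V = 287 * 5.5546 = 1594.17

1594.17


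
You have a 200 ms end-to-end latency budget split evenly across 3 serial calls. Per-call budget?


Formula: per_stage = total_budget / stages
per_stage = 200 / 3
per_stage = 66.67 ms

66.67 ms


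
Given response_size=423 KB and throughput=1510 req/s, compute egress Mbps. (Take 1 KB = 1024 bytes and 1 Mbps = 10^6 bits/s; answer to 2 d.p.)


Formula: Mbps = payload_bytes * RPS * 8 / 1e6
Payload per request = 423 KB = 423 * 1024 = 433152 bytes
Total bytes/sec = 433152 * 1510 = 654059520
Total bits/sec = 654059520 * 8 = 5232476160
Mbps = 5232476160 / 1e6 = 5232.48

5232.48 Mbps


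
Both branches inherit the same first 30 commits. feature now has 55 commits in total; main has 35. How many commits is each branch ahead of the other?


Common ancestor: commit #30
feature commits after divergence: 55 - 30 = 25
main commits after divergence: 35 - 30 = 5
feature is 25 commits ahead of main
main is 5 commits ahead of feature

feature ahead: 25, main ahead: 5


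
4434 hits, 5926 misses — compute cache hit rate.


Formula: hit rate = hits / (hits + misses) * 100
hit rate = 4434 / (4434 + 5926) * 100
hit rate = 4434 / 10360 * 100
hit rate = 42.8%

42.8%


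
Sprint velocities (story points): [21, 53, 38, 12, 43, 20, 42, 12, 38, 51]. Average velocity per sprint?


Formula: Avg velocity = Total points / Number of sprints
Points: [21, 53, 38, 12, 43, 20, 42, 12, 38, 51]
Sum = 21 + 53 + 38 + 12 + 43 + 20 + 42 + 12 + 38 + 51 = 330
Avg velocity = 330 / 10 = 33.0 points/sprint

33.0 points/sprint


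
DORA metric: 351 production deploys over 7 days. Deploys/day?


Formula: deployments per day = releases / days
= 351 / 7
= 50.143 deploys/day
(equivalently, 351.0 deploys/week)

50.143 deploys/day


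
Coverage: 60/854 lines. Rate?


Coverage = covered / total * 100
Coverage = 60 / 854 * 100
Coverage = 7.03%

7.03%


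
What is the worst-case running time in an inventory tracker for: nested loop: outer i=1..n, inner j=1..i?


Reasoning: triangle: n(n+1)/2 ~ n^2/2
Complexity: O(n^2)

O(n^2)


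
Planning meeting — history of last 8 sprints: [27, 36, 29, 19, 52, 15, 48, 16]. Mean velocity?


Formula: Avg velocity = Total points / Number of sprints
Points: [27, 36, 29, 19, 52, 15, 48, 16]
Sum = 27 + 36 + 29 + 19 + 52 + 15 + 48 + 16 = 242
Avg velocity = 242 / 8 = 30.25 points/sprint

30.25 points/sprint


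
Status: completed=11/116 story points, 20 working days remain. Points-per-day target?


Formula: Required rate = Remaining points / Days left
Remaining = 116 - 11 = 105 points
Required rate = 105 / 20 = 5.25 points/day

5.25 points/day


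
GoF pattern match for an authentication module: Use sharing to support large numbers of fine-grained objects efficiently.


This matches the Flyweight pattern

Flyweight


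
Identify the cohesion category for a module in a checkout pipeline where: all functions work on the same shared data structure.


Reasoning: Functions share data
Type: Communicational cohesion

Communicational cohesion


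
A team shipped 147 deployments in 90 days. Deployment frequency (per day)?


Formula: deployments per day = releases / days
= 147 / 90
= 1.633 deploys/day
(equivalently, 11.43 deploys/week)

1.633 deploys/day


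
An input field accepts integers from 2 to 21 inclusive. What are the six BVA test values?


Range: [2, 21]
Boundaries: just below min, min, min+1, max-1, max, just above max
Values: [1, 2, 3, 20, 21, 22]

[1, 2, 3, 20, 21, 22]


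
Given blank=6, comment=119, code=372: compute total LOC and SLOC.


Total LOC = blank + comment + code
Total LOC = 6 + 119 + 372 = 497
SLOC (source only) = code = 372

Total LOC: 497, SLOC: 372


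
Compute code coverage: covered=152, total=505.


Coverage = covered / total * 100
Coverage = 152 / 505 * 100
Coverage = 30.1%

30.1%


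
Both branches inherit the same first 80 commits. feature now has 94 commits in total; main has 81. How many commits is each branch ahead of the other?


Common ancestor: commit #80
feature commits after divergence: 94 - 80 = 14
main commits after divergence: 81 - 80 = 1
feature is 14 commits ahead of main
main is 1 commits ahead of feature

feature ahead: 14, main ahead: 1


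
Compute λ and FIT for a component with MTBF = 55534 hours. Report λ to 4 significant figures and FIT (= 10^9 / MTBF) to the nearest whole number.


Formula: λ = 1 / MTBF; FIT = λ × 1e9 = 1e9 / MTBF
λ = 1 / 55534 ≈ 1.801e-05 failures/hour
FIT = 1e9 / 55534 ≈ 18007 failures per 1e9 hours (nearest whole number)

λ = 1.801e-05 /h, FIT = 18007


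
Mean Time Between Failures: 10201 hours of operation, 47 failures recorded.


Formula: MTBF = Total operating time / Number of failures
MTBF = 10201 / 47
MTBF = 217.04 hours

217.04 hours


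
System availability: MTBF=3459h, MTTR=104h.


Availability = MTBF / (MTBF + MTTR)
Availability = 3459 / (3459 + 104)
Availability = 3459 / 3563
Availability = 97.0811%

97.0811%


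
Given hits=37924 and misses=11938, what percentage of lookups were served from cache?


Formula: hit rate = hits / (hits + misses) * 100
hit rate = 37924 / (37924 + 11938) * 100
hit rate = 37924 / 49862 * 100
hit rate = 76.06%

76.06%


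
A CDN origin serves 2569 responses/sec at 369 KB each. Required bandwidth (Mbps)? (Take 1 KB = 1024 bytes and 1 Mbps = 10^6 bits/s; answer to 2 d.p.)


Formula: Mbps = payload_bytes * RPS * 8 / 1e6
Payload per request = 369 KB = 369 * 1024 = 377856 bytes
Total bytes/sec = 377856 * 2569 = 970712064
Total bits/sec = 970712064 * 8 = 7765696512
Mbps = 7765696512 / 1e6 = 7765.7

7765.7 Mbps


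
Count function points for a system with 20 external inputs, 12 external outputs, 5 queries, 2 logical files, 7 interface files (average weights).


UFP = EI*4 + EO*5 + EQ*4 + ILF*10 + EIF*7
UFP = 20*4 + 12*5 + 5*4 + 2*10 + 7*7
UFP = 80 + 60 + 20 + 20 + 49
UFP = 229

229


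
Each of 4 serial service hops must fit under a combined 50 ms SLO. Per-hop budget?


Formula: per_stage = total_budget / stages
per_stage = 50 / 4
per_stage = 12.5 ms

12.5 ms


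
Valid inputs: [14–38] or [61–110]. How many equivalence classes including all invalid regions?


Valid ranges: [14,38] and [61,110]
Class 1: x < 14 — invalid
Class 2: 14 ≤ x ≤ 38 — valid
Class 3: 38 < x < 61 — invalid (gap between ranges)
Class 4: 61 ≤ x ≤ 110 — valid
Class 5: x > 110 — invalid
Total equivalence classes: 5

5 equivalence classes


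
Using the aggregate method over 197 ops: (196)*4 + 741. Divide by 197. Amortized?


Formula: Amortized cost = Total cost / Operations
Total cost = (196 * 4) + (1 * 741)
Total cost = 784 + 741 = 1525
Amortized = 1525 / 197 = 7.7411

7.7411


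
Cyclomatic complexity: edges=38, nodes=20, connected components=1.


Formula: V(G) = E - N + 2P
V(G) = 38 - 20 + 2*1
V(G) = 18 + 2
V(G) = 20

20


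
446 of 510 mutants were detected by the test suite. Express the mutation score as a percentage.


Mutation score = killed / total * 100
Mutation score = 446 / 510 * 100
Mutation score = 87.45%

87.45%


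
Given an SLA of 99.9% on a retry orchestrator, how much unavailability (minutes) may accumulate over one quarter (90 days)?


Formula: allowed downtime = period * (100 - SLA) / 100
Period (quarter (90 days)) = 129600 minutes
Unavailability fraction = (100 - 99.9) / 100
Allowed downtime = 129600 * (100 - 99.9) / 100
Allowed downtime = 129.6 minutes

129.6 minutes


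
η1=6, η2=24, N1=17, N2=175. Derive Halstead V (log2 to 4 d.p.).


Formula: V = N * log2(η), where N = N1 + N2 and η = η1 + η2
η = 6 + 24 = 30
N = 17 + 175 = 192
log2(30) ≈ 4.9069
V = 192 * 4.9069 = 942.12

942.12


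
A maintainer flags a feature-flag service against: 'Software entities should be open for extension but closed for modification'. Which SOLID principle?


This describes the Open/Closed Principle (OCP)

Open/Closed Principle (OCP)


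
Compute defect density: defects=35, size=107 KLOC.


Defect density = defects / KLOC
Defect density = 35 / 107
Defect density = 0.327 defects/KLOC

0.327 defects/KLOC


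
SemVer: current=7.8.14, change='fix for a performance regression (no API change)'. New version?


Current: 7.8.14
Change category: 'fix for a performance regression (no API change)' → patch bump
SemVer rule: patch bump → increment PATCH (MAJOR and MINOR unchanged)
New: 7.8.15

7.8.15


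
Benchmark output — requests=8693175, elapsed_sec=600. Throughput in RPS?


Formula: throughput = requests / seconds
throughput = 8693175 / 600
throughput = 14488.63 requests/second

14488.63 requests/second


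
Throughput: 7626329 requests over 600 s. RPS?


Formula: throughput = requests / seconds
throughput = 7626329 / 600
throughput = 12710.55 requests/second

12710.55 requests/second


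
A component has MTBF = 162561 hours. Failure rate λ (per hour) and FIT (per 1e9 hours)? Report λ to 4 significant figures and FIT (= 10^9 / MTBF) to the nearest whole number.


Formula: λ = 1 / MTBF; FIT = λ × 1e9 = 1e9 / MTBF
λ = 1 / 162561 ≈ 6.152e-06 failures/hour
FIT = 1e9 / 162561 ≈ 6152 failures per 1e9 hours (nearest whole number)

λ = 6.152e-06 /h, FIT = 6152


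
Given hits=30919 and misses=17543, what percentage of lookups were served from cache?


Formula: hit rate = hits / (hits + misses) * 100
hit rate = 30919 / (30919 + 17543) * 100
hit rate = 30919 / 48462 * 100
hit rate = 63.8%

63.8%


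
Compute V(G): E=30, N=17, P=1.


Formula: V(G) = E - N + 2P
V(G) = 30 - 17 + 2*1
V(G) = 13 + 2
V(G) = 15

15


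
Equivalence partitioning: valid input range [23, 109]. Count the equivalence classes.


Valid range: [23, 109]
Class 1: x < 23 — invalid
Class 2: 23 ≤ x ≤ 109 — valid
Class 3: x > 109 — invalid
Total equivalence classes: 3

3 equivalence classes


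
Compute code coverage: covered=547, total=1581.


Coverage = covered / total * 100
Coverage = 547 / 1581 * 100
Coverage = 34.6%

34.6%


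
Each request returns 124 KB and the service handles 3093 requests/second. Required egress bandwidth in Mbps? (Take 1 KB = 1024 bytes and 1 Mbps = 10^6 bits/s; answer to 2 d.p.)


Formula: Mbps = payload_bytes * RPS * 8 / 1e6
Payload per request = 124 KB = 124 * 1024 = 126976 bytes
Total bytes/sec = 126976 * 3093 = 392736768
Total bits/sec = 392736768 * 8 = 3141894144
Mbps = 3141894144 / 1e6 = 3141.89

3141.89 Mbps


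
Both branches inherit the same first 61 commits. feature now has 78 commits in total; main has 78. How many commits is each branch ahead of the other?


Common ancestor: commit #61
feature commits after divergence: 78 - 61 = 17
main commits after divergence: 78 - 61 = 17
feature is 17 commits ahead of main
main is 17 commits ahead of feature

feature ahead: 17, main ahead: 17


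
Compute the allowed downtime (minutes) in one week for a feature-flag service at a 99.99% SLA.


Formula: allowed downtime = period * (100 - SLA) / 100
Period (week) = 10080 minutes
Unavailability fraction = (100 - 99.99) / 100
Allowed downtime = 10080 * (100 - 99.99) / 100
Allowed downtime = 1.008 minutes

1.008 minutes


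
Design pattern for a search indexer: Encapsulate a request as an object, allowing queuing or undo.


This matches the Command pattern

Command


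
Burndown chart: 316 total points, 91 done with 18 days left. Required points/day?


Formula: Required rate = Remaining points / Days left
Remaining = 316 - 91 = 225 points
Required rate = 225 / 18 = 12.5 points/day

12.5 points/day


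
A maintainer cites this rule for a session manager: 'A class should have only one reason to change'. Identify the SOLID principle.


This describes the Single Responsibility Principle (SRP)

Single Responsibility Principle (SRP)


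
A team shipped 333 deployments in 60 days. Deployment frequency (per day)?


Formula: deployments per day = releases / days
= 333 / 60
= 5.55 deploys/day
(equivalently, 38.85 deploys/week)

5.55 deploys/day


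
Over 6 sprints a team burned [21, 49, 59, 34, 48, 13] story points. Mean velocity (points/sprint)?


Formula: Avg velocity = Total points / Number of sprints
Points: [21, 49, 59, 34, 48, 13]
Sum = 21 + 49 + 59 + 34 + 48 + 13 = 224
Avg velocity = 224 / 6 = 37.33 points/sprint

37.33 points/sprint


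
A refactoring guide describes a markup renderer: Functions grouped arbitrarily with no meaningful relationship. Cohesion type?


Reasoning: Worst: random grouping
Type: Coincidental cohesion

Coincidental cohesion


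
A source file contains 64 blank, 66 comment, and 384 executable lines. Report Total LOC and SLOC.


Total LOC = blank + comment + code
Total LOC = 64 + 66 + 384 = 514
SLOC (source only) = code = 384

Total LOC: 514, SLOC: 384


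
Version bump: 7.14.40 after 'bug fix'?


Current: 7.14.40
Change category: 'bug fix' → patch bump
SemVer rule: patch bump → increment PATCH (MAJOR and MINOR unchanged)
New: 7.14.41

7.14.41


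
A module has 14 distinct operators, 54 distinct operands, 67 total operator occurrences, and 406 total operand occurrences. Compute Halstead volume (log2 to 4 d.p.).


Formula: V = N * log2(η), where N = N1 + N2 and η = η1 + η2
η = 14 + 54 = 68
N = 67 + 406 = 473
log2(68) ≈ 6.0875
V = 473 * 6.0875 = 2879.39

2879.39


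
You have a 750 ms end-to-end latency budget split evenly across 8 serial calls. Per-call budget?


Formula: per_stage = total_budget / stages
per_stage = 750 / 8
per_stage = 93.75 ms

93.75 ms


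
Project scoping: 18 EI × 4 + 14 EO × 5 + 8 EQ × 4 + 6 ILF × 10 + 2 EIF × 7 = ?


UFP = EI*4 + EO*5 + EQ*4 + ILF*10 + EIF*7
UFP = 18*4 + 14*5 + 8*4 + 6*10 + 2*7
UFP = 72 + 70 + 32 + 60 + 14
UFP = 248

248


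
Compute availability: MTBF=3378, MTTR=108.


Availability = MTBF / (MTBF + MTTR)
Availability = 3378 / (3378 + 108)
Availability = 3378 / 3486
Availability = 96.9019%

96.9019%


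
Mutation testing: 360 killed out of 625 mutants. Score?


Mutation score = killed / total * 100
Mutation score = 360 / 625 * 100
Mutation score = 57.6%

57.6%


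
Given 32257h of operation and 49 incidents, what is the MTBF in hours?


Formula: MTBF = Total operating time / Number of failures
MTBF = 32257 / 49
MTBF = 658.31 hours

658.31 hours


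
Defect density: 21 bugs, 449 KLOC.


Defect density = defects / KLOC
Defect density = 21 / 449
Defect density = 0.047 defects/KLOC

0.047 defects/KLOC


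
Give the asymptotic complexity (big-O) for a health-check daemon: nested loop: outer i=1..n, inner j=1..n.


Reasoning: n iterations times n iterations
Complexity: O(n^2)

O(n^2)


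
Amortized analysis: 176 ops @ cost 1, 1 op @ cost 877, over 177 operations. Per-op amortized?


Formula: Amortized cost = Total cost / Operations
Total cost = (176 * 1) + (1 * 877)
Total cost = 176 + 877 = 1053
Amortized = 1053 / 177 = 5.9492

5.9492
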